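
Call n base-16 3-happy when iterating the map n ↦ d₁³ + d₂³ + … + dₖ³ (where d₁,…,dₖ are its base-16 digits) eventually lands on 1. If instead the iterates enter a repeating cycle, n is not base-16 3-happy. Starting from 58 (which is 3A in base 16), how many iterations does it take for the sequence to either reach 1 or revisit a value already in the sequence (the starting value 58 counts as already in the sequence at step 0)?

58 = (3,10)_16 → 1027
1027 = (4,0,3)_16 → 91
91 = (5,11)_16 → 1456
1456 = (5,11,0)_16 → 1456  — 1456 repeats.
That took 4 steps.

4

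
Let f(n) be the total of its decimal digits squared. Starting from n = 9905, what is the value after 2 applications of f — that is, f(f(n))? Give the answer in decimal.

114

9905 → 9² + 9² + 0² + 5² = 81 + 81 + 0 + 25 = 187
187 → 1² + 8² + 7² = 1 + 64 + 49 = 114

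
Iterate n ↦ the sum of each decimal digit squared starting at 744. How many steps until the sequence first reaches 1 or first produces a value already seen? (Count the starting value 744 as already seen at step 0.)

12

744 → 7² + 4² + 4² = 81
81 → 8² + 1² = 65
65 → 6² + 5² = 61
61 → 6² + 1² = 37
37 → 3² + 7² = 58
58 → 5² + 8² = 89
89 → 8² + 9² = 145
145 → 1² + 4² + 5² = 42
42 → 4² + 2² = 20
20 → 2² + 0² = 4
4 → 4² = 16
16 → 1² + 6² = 37  — 37 repeats.
That took 12 steps.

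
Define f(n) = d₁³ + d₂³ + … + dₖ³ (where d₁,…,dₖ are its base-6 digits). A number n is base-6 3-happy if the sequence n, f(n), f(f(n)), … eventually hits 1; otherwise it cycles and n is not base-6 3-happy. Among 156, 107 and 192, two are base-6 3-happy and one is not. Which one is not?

156: 156 → 72 → 8 → 9 → 28 → 128 → 62 → 73 → 9  — repeats 9 (not base-6 3-happy)
107: 107 → 258 → 3 → 27 → 91 → 36 → 1  — reaches 1 (base-6 3-happy)
192: 192 → 133 → 92 → 43 → 3 → 27 → 91 → 36 → 1  — reaches 1 (base-6 3-happy)

156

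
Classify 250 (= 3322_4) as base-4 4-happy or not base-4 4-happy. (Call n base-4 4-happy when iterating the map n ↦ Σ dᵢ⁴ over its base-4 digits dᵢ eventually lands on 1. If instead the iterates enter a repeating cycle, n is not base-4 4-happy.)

250 = (3,3,2,2)_4 → 3⁴ + 3⁴ + 2⁴ + 2⁴ = 194
194 = (3,0,0,2)_4 → 3⁴ + 0⁴ + 0⁴ + 2⁴ = 97
97 = (1,2,0,1)_4 → 1⁴ + 2⁴ + 0⁴ + 1⁴ = 18
18 = (1,0,2)_4 → 1⁴ + 0⁴ + 2⁴ = 17
17 = (1,0,1)_4 → 1⁴ + 0⁴ + 1⁴ = 2
2 = (2)_4 → 2⁴ = 16
16 = (1,0,0)_4 → 1⁴ + 0⁴ + 0⁴ = 1  — reached 1.

base-4 4-happy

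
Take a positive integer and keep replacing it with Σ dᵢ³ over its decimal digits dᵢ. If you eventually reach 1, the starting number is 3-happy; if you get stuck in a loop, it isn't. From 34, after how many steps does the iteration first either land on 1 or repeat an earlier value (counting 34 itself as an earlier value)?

4

34 → 91
91 → 730
730 → 370
370 → 370  — 370 repeats.
That took 4 steps.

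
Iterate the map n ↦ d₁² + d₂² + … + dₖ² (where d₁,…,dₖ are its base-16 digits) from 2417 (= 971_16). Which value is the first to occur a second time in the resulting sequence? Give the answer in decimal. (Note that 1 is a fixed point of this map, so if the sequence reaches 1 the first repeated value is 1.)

169

2417 = (9,7,1)_16 → 9² + 7² + 1² = 81 + 49 + 1 = 131
131 = (8,3)_16 → 8² + 3² = 64 + 9 = 73
73 = (4,9)_16 → 4² + 9² = 16 + 81 = 97
97 = (6,1)_16 → 6² + 1² = 36 + 1 = 37
37 = (2,5)_16 → 2² + 5² = 4 + 25 = 29
29 = (1,13)_16 → 1² + 13² = 1 + 169 = 170
170 = (10,10)_16 → 10² + 10² = 100 + 100 = 200
200 = (12,8)_16 → 12² + 8² = 144 + 64 = 208
208 = (13,0)_16 → 13² + 0² = 169 + 0 = 169
169 = (10,9)_16 → 10² + 9² = 100 + 81 = 181
181 = (11,5)_16 → 11² + 5² = 121 + 25 = 146
146 = (9,2)_16 → 9² + 2² = 81 + 4 = 85
85 = (5,5)_16 → 5² + 5² = 25 + 25 = 50
50 = (3,2)_16 → 3² + 2² = 9 + 4 = 13
13 = (13)_16 → 13² = 169  — 169 already appeared earlier.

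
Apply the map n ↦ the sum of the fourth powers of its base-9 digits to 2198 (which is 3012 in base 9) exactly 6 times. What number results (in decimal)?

290

2198 = (3,0,1,2)_9 → 3⁴ + 0⁴ + 1⁴ + 2⁴ = 81 + 0 + 1 + 16 = 98
98 = (1,1,8)_9 → 1⁴ + 1⁴ + 8⁴ = 1 + 1 + 4096 = 4098
4098 = (5,5,5,3)_9 → 5⁴ + 5⁴ + 5⁴ + 3⁴ = 625 + 625 + 625 + 81 = 1956
1956 = (2,6,1,3)_9 → 2⁴ + 6⁴ + 1⁴ + 3⁴ = 16 + 1296 + 1 + 81 = 1394
1394 = (1,8,1,8)_9 → 1⁴ + 8⁴ + 1⁴ + 8⁴ = 1 + 4096 + 1 + 4096 = 8194
8194 = (1,2,2,1,4)_9 → 1⁴ + 2⁴ + 2⁴ + 1⁴ + 4⁴ = 1 + 16 + 16 + 1 + 256 = 290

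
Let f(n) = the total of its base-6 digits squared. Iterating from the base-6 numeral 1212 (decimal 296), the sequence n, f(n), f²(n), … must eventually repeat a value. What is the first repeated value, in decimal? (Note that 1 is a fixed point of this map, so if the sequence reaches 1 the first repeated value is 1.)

296 = (1,2,1,2)_6 → 10
10 = (1,4)_6 → 17
17 = (2,5)_6 → 29
29 = (4,5)_6 → 41
41 = (1,0,5)_6 → 26
26 = (4,2)_6 → 20
20 = (3,2)_6 → 13
13 = (2,1)_6 → 5
5 = (5)_6 → 25
25 = (4,1)_6 → 17  — 17 already appeared earlier.

17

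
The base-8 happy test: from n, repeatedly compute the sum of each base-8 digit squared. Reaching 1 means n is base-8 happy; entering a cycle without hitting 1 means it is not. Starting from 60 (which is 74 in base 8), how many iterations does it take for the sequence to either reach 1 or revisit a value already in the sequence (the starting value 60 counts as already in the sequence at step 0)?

60 = (7,4)_8 → 7² + 4² = 49 + 16 = 65
65 = (1,0,1)_8 → 1² + 0² + 1² = 1 + 0 + 1 = 2
2 = (2)_8 → 2² = 4
4 = (4)_8 → 4² = 16
16 = (2,0)_8 → 2² + 0² = 4 + 0 = 4  — 4 repeats.
That took 5 steps.

5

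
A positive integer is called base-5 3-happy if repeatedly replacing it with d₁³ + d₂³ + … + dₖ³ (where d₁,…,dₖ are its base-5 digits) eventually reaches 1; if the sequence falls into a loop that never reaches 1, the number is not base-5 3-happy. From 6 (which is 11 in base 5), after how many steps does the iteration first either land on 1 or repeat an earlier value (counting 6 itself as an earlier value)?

4

6 = (1,1)_5 → 1³ + 1³ = 1 + 1 = 2
2 = (2)_5 → 2³ = 8
8 = (1,3)_5 → 1³ + 3³ = 1 + 27 = 28
28 = (1,0,3)_5 → 1³ + 0³ + 3³ = 1 + 0 + 27 = 28  — 28 repeats.
That took 4 steps.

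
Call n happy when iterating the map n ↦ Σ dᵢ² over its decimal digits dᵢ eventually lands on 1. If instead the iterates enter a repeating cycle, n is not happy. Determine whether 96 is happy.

96 → 9² + 6² = 117
117 → 1² + 1² + 7² = 51
51 → 5² + 1² = 26
26 → 2² + 6² = 40
40 → 4² + 0² = 16
16 → 1² + 6² = 37
37 → 3² + 7² = 58
58 → 5² + 8² = 89
89 → 8² + 9² = 145
145 → 1² + 4² + 5² = 42
42 → 4² + 2² = 20
20 → 2² + 0² = 4
4 → 4² = 16  — 16 already seen; the sequence cycles without reaching 1.

not happy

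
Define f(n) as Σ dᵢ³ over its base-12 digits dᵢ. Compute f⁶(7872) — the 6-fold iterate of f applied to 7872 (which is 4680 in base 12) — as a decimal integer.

7872 = (4,6,8,0)_12 → 4³ + 6³ + 8³ + 0³ = 792
792 = (5,6,0)_12 → 5³ + 6³ + 0³ = 341
341 = (2,4,5)_12 → 2³ + 4³ + 5³ = 197
197 = (1,4,5)_12 → 1³ + 4³ + 5³ = 190
190 = (1,3,10)_12 → 1³ + 3³ + 10³ = 1028
1028 = (7,1,8)_12 → 7³ + 1³ + 8³ = 856

856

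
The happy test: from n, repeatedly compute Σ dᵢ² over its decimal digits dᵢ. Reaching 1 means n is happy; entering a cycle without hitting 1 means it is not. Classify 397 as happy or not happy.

397 → 3² + 9² + 7² = 9 + 81 + 49 = 139
139 → 1² + 3² + 9² = 1 + 9 + 81 = 91
91 → 9² + 1² = 81 + 1 = 82
82 → 8² + 2² = 64 + 4 = 68
68 → 6² + 8² = 36 + 64 = 100
100 → 1² + 0² + 0² = 1 + 0 + 0 = 1  — reached 1.

happy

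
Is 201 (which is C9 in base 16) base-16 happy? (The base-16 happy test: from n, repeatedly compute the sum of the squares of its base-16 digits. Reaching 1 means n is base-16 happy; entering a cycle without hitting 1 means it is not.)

not base-16 happy

201 = (12,9)_16 → 12² + 9² = 144 + 81 = 225
225 = (14,1)_16 → 14² + 1² = 196 + 1 = 197
197 = (12,5)_16 → 12² + 5² = 144 + 25 = 169
169 = (10,9)_16 → 10² + 9² = 100 + 81 = 181
181 = (11,5)_16 → 11² + 5² = 121 + 25 = 146
146 = (9,2)_16 → 9² + 2² = 81 + 4 = 85
85 = (5,5)_16 → 5² + 5² = 25 + 25 = 50
50 = (3,2)_16 → 3² + 2² = 9 + 4 = 13
13 = (13)_16 → 13² = 169  — 169 already seen; the sequence cycles without reaching 1.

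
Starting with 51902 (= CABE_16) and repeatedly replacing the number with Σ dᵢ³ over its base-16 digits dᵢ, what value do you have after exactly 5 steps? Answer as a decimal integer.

2

51902 = (12,10,11,14)_16 → 12³ + 10³ + 11³ + 14³ = 1728 + 1000 + 1331 + 2744 = 6803
6803 = (1,10,9,3)_16 → 1³ + 10³ + 9³ + 3³ = 1 + 1000 + 729 + 27 = 1757
1757 = (6,13,13)_16 → 6³ + 13³ + 13³ = 216 + 2197 + 2197 = 4610
4610 = (1,2,0,2)_16 → 1³ + 2³ + 0³ + 2³ = 1 + 8 + 0 + 8 = 17
17 = (1,1)_16 → 1³ + 1³ = 1 + 1 = 2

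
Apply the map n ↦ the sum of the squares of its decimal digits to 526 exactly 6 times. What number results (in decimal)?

145

526 → 65
65 → 61
61 → 37
37 → 58
58 → 89
89 → 145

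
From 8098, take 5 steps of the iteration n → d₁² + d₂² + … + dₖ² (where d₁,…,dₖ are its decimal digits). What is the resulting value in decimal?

8098 → 8² + 0² + 9² + 8² = 209
209 → 2² + 0² + 9² = 85
85 → 8² + 5² = 89
89 → 8² + 9² = 145
145 → 1² + 4² + 5² = 42

42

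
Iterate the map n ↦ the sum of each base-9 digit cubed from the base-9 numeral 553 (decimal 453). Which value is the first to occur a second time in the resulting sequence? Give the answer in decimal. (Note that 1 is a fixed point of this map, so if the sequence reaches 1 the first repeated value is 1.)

1

453 = (5,5,3)_9 → 277
277 = (3,3,7)_9 → 397
397 = (4,8,1)_9 → 577
577 = (7,1,1)_9 → 345
345 = (4,2,3)_9 → 99
99 = (1,2,0)_9 → 9
9 = (1,0)_9 → 1  — reached the fixed point 1.
1 → 1, so 1 is the first repeated value.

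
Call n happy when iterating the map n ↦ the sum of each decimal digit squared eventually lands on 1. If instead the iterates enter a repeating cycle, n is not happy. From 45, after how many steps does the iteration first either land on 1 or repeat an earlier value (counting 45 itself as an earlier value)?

45 → 4² + 5² = 16 + 25 = 41
41 → 4² + 1² = 16 + 1 = 17
17 → 1² + 7² = 1 + 49 = 50
50 → 5² + 0² = 25 + 0 = 25
25 → 2² + 5² = 4 + 25 = 29
29 → 2² + 9² = 4 + 81 = 85
85 → 8² + 5² = 64 + 25 = 89
89 → 8² + 9² = 64 + 81 = 145
145 → 1² + 4² + 5² = 1 + 16 + 25 = 42
42 → 4² + 2² = 16 + 4 = 20
20 → 2² + 0² = 4 + 0 = 4
4 → 4² = 16
16 → 1² + 6² = 1 + 36 = 37
37 → 3² + 7² = 9 + 49 = 58
58 → 5² + 8² = 25 + 64 = 89  — 89 repeats.
That took 15 steps.

15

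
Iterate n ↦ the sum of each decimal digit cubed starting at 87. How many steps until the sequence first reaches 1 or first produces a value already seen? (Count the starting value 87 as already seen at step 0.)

9

87 → 8³ + 7³ = 512 + 343 = 855
855 → 8³ + 5³ + 5³ = 512 + 125 + 125 = 762
762 → 7³ + 6³ + 2³ = 343 + 216 + 8 = 567
567 → 5³ + 6³ + 7³ = 125 + 216 + 343 = 684
684 → 6³ + 8³ + 4³ = 216 + 512 + 64 = 792
792 → 7³ + 9³ + 2³ = 343 + 729 + 8 = 1080
1080 → 1³ + 0³ + 8³ + 0³ = 1 + 0 + 512 + 0 = 513
513 → 5³ + 1³ + 3³ = 125 + 1 + 27 = 153
153 → 1³ + 5³ + 3³ = 1 + 125 + 27 = 153  — 153 repeats.
That took 9 steps.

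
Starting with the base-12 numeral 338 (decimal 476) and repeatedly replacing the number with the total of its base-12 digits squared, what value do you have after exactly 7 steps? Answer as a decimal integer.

476 = (3,3,8)_12 → 3² + 3² + 8² = 82
82 = (6,10)_12 → 6² + 10² = 136
136 = (11,4)_12 → 11² + 4² = 137
137 = (11,5)_12 → 11² + 5² = 146
146 = (1,0,2)_12 → 1² + 0² + 2² = 5
5 = (5)_12 → 5² = 25
25 = (2,1)_12 → 2² + 1² = 5

5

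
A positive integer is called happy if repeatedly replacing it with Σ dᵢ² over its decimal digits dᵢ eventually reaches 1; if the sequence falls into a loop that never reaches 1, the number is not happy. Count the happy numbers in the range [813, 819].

1

813: 813 → 74 → 65 → 61 → 37 → 58 → 89 → 145 → 42 → 20 → 4 → 16 → 37  — not happy
814: 814 → 81 → 65 → 61 → 37 → 58 → 89 → 145 → 42 → 20 → 4 → 16 → 37  — not happy
815: 815 → 90 → 81 → 65 → 61 → 37 → 58 → 89 → 145 → 42 → 20 → 4 → 16 → 37  — not happy
816: 816 → 101 → 2 → 4 → 16 → 37 → 58 → 89 → 145 → 42 → 20 → 4  — not happy
817: 817 → 114 → 18 → 65 → 61 → 37 → 58 → 89 → 145 → 42 → 20 → 4 → 16 → 37  — not happy
818: 818 → 129 → 86 → 100 → 1  — happy
819: 819 → 146 → 53 → 34 → 25 → 29 → 85 → 89 → 145 → 42 → 20 → 4 → 16 → 37 → 58 → 89  — not happy
happy: 818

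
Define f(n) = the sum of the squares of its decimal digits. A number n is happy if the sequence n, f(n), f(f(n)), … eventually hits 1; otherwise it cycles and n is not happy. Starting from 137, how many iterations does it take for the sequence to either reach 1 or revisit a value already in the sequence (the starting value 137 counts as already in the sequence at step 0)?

137 → 59
59 → 106
106 → 37
37 → 58
58 → 89
89 → 145
145 → 42
42 → 20
20 → 4
4 → 16
16 → 37  — 37 repeats.
That took 11 steps.

11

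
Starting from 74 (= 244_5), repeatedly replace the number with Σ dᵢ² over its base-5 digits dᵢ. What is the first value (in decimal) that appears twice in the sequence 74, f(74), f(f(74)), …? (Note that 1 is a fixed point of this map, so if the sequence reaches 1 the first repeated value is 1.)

4

74 = (2,4,4)_5 → 2² + 4² + 4² = 36
36 = (1,2,1)_5 → 1² + 2² + 1² = 6
6 = (1,1)_5 → 1² + 1² = 2
2 = (2)_5 → 2² = 4
4 = (4)_5 → 4² = 16
16 = (3,1)_5 → 3² + 1² = 10
10 = (2,0)_5 → 2² + 0² = 4  — 4 already appeared earlier.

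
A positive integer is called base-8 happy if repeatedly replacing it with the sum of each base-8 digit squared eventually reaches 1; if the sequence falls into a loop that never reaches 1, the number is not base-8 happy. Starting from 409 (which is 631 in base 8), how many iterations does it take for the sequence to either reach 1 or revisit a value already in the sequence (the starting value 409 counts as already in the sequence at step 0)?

9

409 = (6,3,1)_8 → 6² + 3² + 1² = 36 + 9 + 1 = 46
46 = (5,6)_8 → 5² + 6² = 25 + 36 = 61
61 = (7,5)_8 → 7² + 5² = 49 + 25 = 74
74 = (1,1,2)_8 → 1² + 1² + 2² = 1 + 1 + 4 = 6
6 = (6)_8 → 6² = 36
36 = (4,4)_8 → 4² + 4² = 16 + 16 = 32
32 = (4,0)_8 → 4² + 0² = 16 + 0 = 16
16 = (2,0)_8 → 2² + 0² = 4 + 0 = 4
4 = (4)_8 → 4² = 16  — 16 repeats.
That took 9 steps.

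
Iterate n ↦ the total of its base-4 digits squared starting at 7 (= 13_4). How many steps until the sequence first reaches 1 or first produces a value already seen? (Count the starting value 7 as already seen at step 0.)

4

7 = (1,3)_4 → 1² + 3² = 10
10 = (2,2)_4 → 2² + 2² = 8
8 = (2,0)_4 → 2² + 0² = 4
4 = (1,0)_4 → 1² + 0² = 1  — reached 1.
That took 4 steps.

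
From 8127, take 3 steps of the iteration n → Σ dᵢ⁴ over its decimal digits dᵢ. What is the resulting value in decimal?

8127 → 6514
6514 → 2178
2178 → 6514

6514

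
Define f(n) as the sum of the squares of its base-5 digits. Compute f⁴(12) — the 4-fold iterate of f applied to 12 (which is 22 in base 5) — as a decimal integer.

12 = (2,2)_5 → 2² + 2² = 8
8 = (1,3)_5 → 1² + 3² = 10
10 = (2,0)_5 → 2² + 0² = 4
4 = (4)_5 → 4² = 16

16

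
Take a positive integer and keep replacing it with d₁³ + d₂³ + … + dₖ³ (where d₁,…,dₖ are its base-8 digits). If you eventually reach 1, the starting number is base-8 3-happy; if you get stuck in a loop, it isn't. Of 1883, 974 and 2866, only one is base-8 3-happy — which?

2866

1883: 1883 → 206 → 244 → 307 → 307  — repeats 307 (not base-8 3-happy)
974: 974 → 561 → 218 → 62 → 559 → 469 → 476 → 434 → 440 → 559  — repeats 559 (not base-8 3-happy)
2866: 2866 → 413 → 368 → 341 → 258 → 72 → 2 → 8 → 1  — reaches 1 (base-8 3-happy)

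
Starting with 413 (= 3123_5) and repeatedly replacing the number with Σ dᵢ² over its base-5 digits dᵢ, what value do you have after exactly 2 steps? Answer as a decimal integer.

25

413 = (3,1,2,3)_5 → 23
23 = (4,3)_5 → 25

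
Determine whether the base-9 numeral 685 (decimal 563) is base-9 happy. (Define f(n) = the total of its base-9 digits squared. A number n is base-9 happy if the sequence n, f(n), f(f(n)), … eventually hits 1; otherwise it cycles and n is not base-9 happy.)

base-9 happy

563 = (6,8,5)_9 → 6² + 8² + 5² = 36 + 64 + 25 = 125
125 = (1,4,8)_9 → 1² + 4² + 8² = 1 + 16 + 64 = 81
81 = (1,0,0)_9 → 1² + 0² + 0² = 1 + 0 + 0 = 1  — reached 1.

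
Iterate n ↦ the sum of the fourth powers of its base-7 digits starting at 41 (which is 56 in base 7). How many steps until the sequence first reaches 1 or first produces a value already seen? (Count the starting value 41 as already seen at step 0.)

41 = (5,6)_7 → 5⁴ + 6⁴ = 625 + 1296 = 1921
1921 = (5,4,1,3)_7 → 5⁴ + 4⁴ + 1⁴ + 3⁴ = 625 + 256 + 1 + 81 = 963
963 = (2,5,4,4)_7 → 2⁴ + 5⁴ + 4⁴ + 4⁴ = 16 + 625 + 256 + 256 = 1153
1153 = (3,2,3,5)_7 → 3⁴ + 2⁴ + 3⁴ + 5⁴ = 81 + 16 + 81 + 625 = 803
803 = (2,2,2,5)_7 → 2⁴ + 2⁴ + 2⁴ + 5⁴ = 16 + 16 + 16 + 625 = 673
673 = (1,6,5,1)_7 → 1⁴ + 6⁴ + 5⁴ + 1⁴ = 1 + 1296 + 625 + 1 = 1923
1923 = (5,4,1,5)_7 → 5⁴ + 4⁴ + 1⁴ + 5⁴ = 625 + 256 + 1 + 625 = 1507
1507 = (4,2,5,2)_7 → 4⁴ + 2⁴ + 5⁴ + 2⁴ = 256 + 16 + 625 + 16 = 913
913 = (2,4,4,3)_7 → 2⁴ + 4⁴ + 4⁴ + 3⁴ = 16 + 256 + 256 + 81 = 609
609 = (1,5,3,0)_7 → 1⁴ + 5⁴ + 3⁴ + 0⁴ = 1 + 625 + 81 + 0 = 707
707 = (2,0,3,0)_7 → 2⁴ + 0⁴ + 3⁴ + 0⁴ = 16 + 0 + 81 + 0 = 97
97 = (1,6,6)_7 → 1⁴ + 6⁴ + 6⁴ = 1 + 1296 + 1296 = 2593
2593 = (1,0,3,6,3)_7 → 1⁴ + 0⁴ + 3⁴ + 6⁴ + 3⁴ = 1 + 0 + 81 + 1296 + 81 = 1459
1459 = (4,1,5,3)_7 → 4⁴ + 1⁴ + 5⁴ + 3⁴ = 256 + 1 + 625 + 81 = 963  — 963 repeats.
That took 14 steps.

14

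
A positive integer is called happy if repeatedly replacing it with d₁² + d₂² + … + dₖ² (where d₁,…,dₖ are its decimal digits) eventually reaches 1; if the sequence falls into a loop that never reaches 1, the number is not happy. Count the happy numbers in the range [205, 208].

205: 205 → 29 → 85 → 89 → 145 → 42 → 20 → 4 → 16 → 37 → 58 → 89  — not happy
206: 206 → 40 → 16 → 37 → 58 → 89 → 145 → 42 → 20 → 4 → 16  — not happy
207: 207 → 53 → 34 → 25 → 29 → 85 → 89 → 145 → 42 → 20 → 4 → 16 → 37 → 58 → 89  — not happy
208: 208 → 68 → 100 → 1  — happy
happy: 208

1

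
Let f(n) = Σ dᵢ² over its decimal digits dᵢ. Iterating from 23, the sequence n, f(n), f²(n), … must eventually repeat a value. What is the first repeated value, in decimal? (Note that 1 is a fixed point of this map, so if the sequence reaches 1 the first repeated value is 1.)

1

23 → 2² + 3² = 4 + 9 = 13
13 → 1² + 3² = 1 + 9 = 10
10 → 1² + 0² = 1 + 0 = 1  — reached the fixed point 1.
1 → 1, so 1 is the first repeated value.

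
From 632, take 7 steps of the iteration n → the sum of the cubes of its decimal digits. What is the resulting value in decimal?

371

632 → 6³ + 3³ + 2³ = 251
251 → 2³ + 5³ + 1³ = 134
134 → 1³ + 3³ + 4³ = 92
92 → 9³ + 2³ = 737
737 → 7³ + 3³ + 7³ = 713
713 → 7³ + 1³ + 3³ = 371
371 → 3³ + 7³ + 1³ = 371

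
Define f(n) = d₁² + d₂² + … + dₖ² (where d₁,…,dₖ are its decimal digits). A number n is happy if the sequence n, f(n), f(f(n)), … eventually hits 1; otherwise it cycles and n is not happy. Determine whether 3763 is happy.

3763 → 3² + 7² + 6² + 3² = 9 + 49 + 36 + 9 = 103
103 → 1² + 0² + 3² = 1 + 0 + 9 = 10
10 → 1² + 0² = 1 + 0 = 1  — reached 1.

happy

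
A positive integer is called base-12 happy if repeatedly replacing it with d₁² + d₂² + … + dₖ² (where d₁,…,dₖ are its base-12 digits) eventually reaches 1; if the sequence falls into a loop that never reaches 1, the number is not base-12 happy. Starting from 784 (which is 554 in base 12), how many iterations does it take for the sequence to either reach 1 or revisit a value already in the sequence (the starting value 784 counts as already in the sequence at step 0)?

11

784 = (5,5,4)_12 → 5² + 5² + 4² = 25 + 25 + 16 = 66
66 = (5,6)_12 → 5² + 6² = 25 + 36 = 61
61 = (5,1)_12 → 5² + 1² = 25 + 1 = 26
26 = (2,2)_12 → 2² + 2² = 4 + 4 = 8
8 = (8)_12 → 8² = 64
64 = (5,4)_12 → 5² + 4² = 25 + 16 = 41
41 = (3,5)_12 → 3² + 5² = 9 + 25 = 34
34 = (2,10)_12 → 2² + 10² = 4 + 100 = 104
104 = (8,8)_12 → 8² + 8² = 64 + 64 = 128
128 = (10,8)_12 → 10² + 8² = 100 + 64 = 164
164 = (1,1,8)_12 → 1² + 1² + 8² = 1 + 1 + 64 = 66  — 66 repeats.
That took 11 steps.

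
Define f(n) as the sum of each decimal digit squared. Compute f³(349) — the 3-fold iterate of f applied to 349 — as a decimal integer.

349 → 3² + 4² + 9² = 9 + 16 + 81 = 106
106 → 1² + 0² + 6² = 1 + 0 + 36 = 37
37 → 3² + 7² = 9 + 49 = 58

58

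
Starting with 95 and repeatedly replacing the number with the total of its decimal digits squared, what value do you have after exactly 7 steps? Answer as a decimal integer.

95 → 9² + 5² = 106
106 → 1² + 0² + 6² = 37
37 → 3² + 7² = 58
58 → 5² + 8² = 89
89 → 8² + 9² = 145
145 → 1² + 4² + 5² = 42
42 → 4² + 2² = 20

20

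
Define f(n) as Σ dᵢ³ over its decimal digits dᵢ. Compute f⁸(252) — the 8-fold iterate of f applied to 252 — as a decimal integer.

153

252 → 2³ + 5³ + 2³ = 8 + 125 + 8 = 141
141 → 1³ + 4³ + 1³ = 1 + 64 + 1 = 66
66 → 6³ + 6³ = 216 + 216 = 432
432 → 4³ + 3³ + 2³ = 64 + 27 + 8 = 99
99 → 9³ + 9³ = 729 + 729 = 1458
1458 → 1³ + 4³ + 5³ + 8³ = 1 + 64 + 125 + 512 = 702
702 → 7³ + 0³ + 2³ = 343 + 0 + 8 = 351
351 → 3³ + 5³ + 1³ = 27 + 125 + 1 = 153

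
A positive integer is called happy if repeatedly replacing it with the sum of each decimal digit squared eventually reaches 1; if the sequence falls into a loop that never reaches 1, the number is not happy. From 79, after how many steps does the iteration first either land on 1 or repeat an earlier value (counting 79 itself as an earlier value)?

79 → 7² + 9² = 130
130 → 1² + 3² + 0² = 10
10 → 1² + 0² = 1  — reached 1.
That took 3 steps.

3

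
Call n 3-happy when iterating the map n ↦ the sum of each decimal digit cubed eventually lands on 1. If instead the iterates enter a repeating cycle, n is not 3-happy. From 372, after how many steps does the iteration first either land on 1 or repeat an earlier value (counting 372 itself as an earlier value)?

11

372 → 3³ + 7³ + 2³ = 27 + 343 + 8 = 378
378 → 3³ + 7³ + 8³ = 27 + 343 + 512 = 882
882 → 8³ + 8³ + 2³ = 512 + 512 + 8 = 1032
1032 → 1³ + 0³ + 3³ + 2³ = 1 + 0 + 27 + 8 = 36
36 → 3³ + 6³ = 27 + 216 = 243
243 → 2³ + 4³ + 3³ = 8 + 64 + 27 = 99
99 → 9³ + 9³ = 729 + 729 = 1458
1458 → 1³ + 4³ + 5³ + 8³ = 1 + 64 + 125 + 512 = 702
702 → 7³ + 0³ + 2³ = 343 + 0 + 8 = 351
351 → 3³ + 5³ + 1³ = 27 + 125 + 1 = 153
153 → 1³ + 5³ + 3³ = 1 + 125 + 27 = 153  — 153 repeats.
That took 11 steps.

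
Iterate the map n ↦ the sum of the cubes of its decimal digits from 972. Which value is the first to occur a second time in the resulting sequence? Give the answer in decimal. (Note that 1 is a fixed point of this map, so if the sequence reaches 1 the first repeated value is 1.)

153

972 → 9³ + 7³ + 2³ = 729 + 343 + 8 = 1080
1080 → 1³ + 0³ + 8³ + 0³ = 1 + 0 + 512 + 0 = 513
513 → 5³ + 1³ + 3³ = 125 + 1 + 27 = 153
153 → 1³ + 5³ + 3³ = 1 + 125 + 27 = 153  — 153 already appeared earlier.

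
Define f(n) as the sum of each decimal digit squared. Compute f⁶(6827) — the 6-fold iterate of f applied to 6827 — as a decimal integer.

6827 → 6² + 8² + 2² + 7² = 36 + 64 + 4 + 49 = 153
153 → 1² + 5² + 3² = 1 + 25 + 9 = 35
35 → 3² + 5² = 9 + 25 = 34
34 → 3² + 4² = 9 + 16 = 25
25 → 2² + 5² = 4 + 25 = 29
29 → 2² + 9² = 4 + 81 = 85

85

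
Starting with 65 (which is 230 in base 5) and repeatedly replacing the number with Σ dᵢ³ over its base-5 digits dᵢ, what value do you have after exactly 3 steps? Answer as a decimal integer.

65

65 = (2,3,0)_5 → 35
35 = (1,2,0)_5 → 9
9 = (1,4)_5 → 65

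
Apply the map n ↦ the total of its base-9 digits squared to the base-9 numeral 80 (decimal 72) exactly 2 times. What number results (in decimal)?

72 = (8,0)_9 → 8² + 0² = 64
64 = (7,1)_9 → 7² + 1² = 50

50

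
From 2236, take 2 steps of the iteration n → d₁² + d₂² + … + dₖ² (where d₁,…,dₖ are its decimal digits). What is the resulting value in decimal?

34

2236 → 2² + 2² + 3² + 6² = 53
53 → 5² + 3² = 34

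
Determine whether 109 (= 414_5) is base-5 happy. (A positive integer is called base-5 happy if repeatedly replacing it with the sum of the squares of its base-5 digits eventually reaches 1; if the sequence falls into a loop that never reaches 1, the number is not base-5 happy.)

109 = (4,1,4)_5 → 33
33 = (1,1,3)_5 → 11
11 = (2,1)_5 → 5
5 = (1,0)_5 → 1  — reached 1.

base-5 happy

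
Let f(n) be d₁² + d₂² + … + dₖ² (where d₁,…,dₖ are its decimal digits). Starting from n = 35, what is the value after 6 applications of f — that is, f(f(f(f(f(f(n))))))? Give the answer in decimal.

145

35 → 3² + 5² = 9 + 25 = 34
34 → 3² + 4² = 9 + 16 = 25
25 → 2² + 5² = 4 + 25 = 29
29 → 2² + 9² = 4 + 81 = 85
85 → 8² + 5² = 64 + 25 = 89
89 → 8² + 9² = 64 + 81 = 145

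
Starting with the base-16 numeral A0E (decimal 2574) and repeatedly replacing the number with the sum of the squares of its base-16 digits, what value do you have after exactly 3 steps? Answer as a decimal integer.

2574 = (10,0,14)_16 → 10² + 0² + 14² = 296
296 = (1,2,8)_16 → 1² + 2² + 8² = 69
69 = (4,5)_16 → 4² + 5² = 41

41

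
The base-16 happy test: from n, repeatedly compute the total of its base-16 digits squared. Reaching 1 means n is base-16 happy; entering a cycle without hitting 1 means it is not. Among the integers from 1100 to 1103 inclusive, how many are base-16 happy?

1100: 1100 → 176 → 121 → 130 → 68 → 32 → 4 → 16 → 1  (reaches 1)
1101: 1101 → 201 → 225 → 197 → 169 → 181 → 146 → 85 → 50 → 13 → 169  (repeats 169)
1102: 1102 → 228 → 212 → 185 → 202 → 244 → 241 → 226 → 200 → 208 → 169 → 181 → 146 → 85 → 50 → 13 → 169  (repeats 169)
1103: 1103 → 257 → 2 → 4 → 16 → 1  (reaches 1)
base-16 happy: 1100, 1103

2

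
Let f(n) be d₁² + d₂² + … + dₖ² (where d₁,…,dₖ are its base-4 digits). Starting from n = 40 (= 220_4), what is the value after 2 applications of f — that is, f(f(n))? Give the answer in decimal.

40 = (2,2,0)_4 → 8
8 = (2,0)_4 → 4

4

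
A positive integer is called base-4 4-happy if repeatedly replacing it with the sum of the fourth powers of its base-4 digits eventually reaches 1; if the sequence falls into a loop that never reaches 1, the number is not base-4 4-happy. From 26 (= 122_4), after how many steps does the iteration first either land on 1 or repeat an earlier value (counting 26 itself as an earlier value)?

26 = (1,2,2)_4 → 33
33 = (2,0,1)_4 → 17
17 = (1,0,1)_4 → 2
2 = (2)_4 → 16
16 = (1,0,0)_4 → 1  — reached 1.
That took 5 steps.

5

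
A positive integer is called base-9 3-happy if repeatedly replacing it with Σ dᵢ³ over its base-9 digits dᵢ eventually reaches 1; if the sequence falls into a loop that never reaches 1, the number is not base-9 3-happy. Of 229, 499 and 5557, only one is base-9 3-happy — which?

499

229: 229 → 415 → 127 → 127  — repeats 127 (not base-9 3-happy)
499: 499 → 281 → 99 → 9 → 1  — reaches 1 (base-9 3-happy)
5557: 5557 → 657 → 513 → 243 → 27 → 27  — repeats 27 (not base-9 3-happy)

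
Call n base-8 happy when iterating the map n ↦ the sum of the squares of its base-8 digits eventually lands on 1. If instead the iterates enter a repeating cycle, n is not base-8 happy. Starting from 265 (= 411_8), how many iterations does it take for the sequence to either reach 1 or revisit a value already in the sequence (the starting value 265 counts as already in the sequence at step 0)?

265 = (4,1,1)_8 → 18
18 = (2,2)_8 → 8
8 = (1,0)_8 → 1  — reached 1.
That took 3 steps.

3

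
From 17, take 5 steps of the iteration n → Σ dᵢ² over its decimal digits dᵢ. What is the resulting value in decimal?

17 → 1² + 7² = 50
50 → 5² + 0² = 25
25 → 2² + 5² = 29
29 → 2² + 9² = 85
85 → 8² + 5² = 89

89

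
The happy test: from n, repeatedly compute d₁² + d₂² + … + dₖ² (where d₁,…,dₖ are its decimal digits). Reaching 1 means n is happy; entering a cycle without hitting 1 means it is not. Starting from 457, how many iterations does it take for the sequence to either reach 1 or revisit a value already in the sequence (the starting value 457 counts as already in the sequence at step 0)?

13

457 → 90
90 → 81
81 → 65
65 → 61
61 → 37
37 → 58
58 → 89
89 → 145
145 → 42
42 → 20
20 → 4
4 → 16
16 → 37  — 37 repeats.
That took 13 steps.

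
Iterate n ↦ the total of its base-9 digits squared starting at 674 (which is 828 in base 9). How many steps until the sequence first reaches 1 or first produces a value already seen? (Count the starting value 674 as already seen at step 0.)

8

674 = (8,2,8)_9 → 8² + 2² + 8² = 132
132 = (1,5,6)_9 → 1² + 5² + 6² = 62
62 = (6,8)_9 → 6² + 8² = 100
100 = (1,2,1)_9 → 1² + 2² + 1² = 6
6 = (6)_9 → 6² = 36
36 = (4,0)_9 → 4² + 0² = 16
16 = (1,7)_9 → 1² + 7² = 50
50 = (5,5)_9 → 5² + 5² = 50  — 50 repeats.
That took 8 steps.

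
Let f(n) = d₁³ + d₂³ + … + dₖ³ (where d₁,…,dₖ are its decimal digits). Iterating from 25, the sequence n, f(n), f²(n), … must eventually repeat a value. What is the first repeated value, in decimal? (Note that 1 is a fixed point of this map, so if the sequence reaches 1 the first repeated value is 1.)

133

25 → 2³ + 5³ = 8 + 125 = 133
133 → 1³ + 3³ + 3³ = 1 + 27 + 27 = 55
55 → 5³ + 5³ = 125 + 125 = 250
250 → 2³ + 5³ + 0³ = 8 + 125 + 0 = 133  — 133 already appeared earlier.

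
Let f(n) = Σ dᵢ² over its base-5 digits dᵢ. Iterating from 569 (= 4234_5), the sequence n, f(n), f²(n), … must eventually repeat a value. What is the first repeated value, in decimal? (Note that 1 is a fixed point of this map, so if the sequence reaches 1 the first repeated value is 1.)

13

569 = (4,2,3,4)_5 → 45
45 = (1,4,0)_5 → 17
17 = (3,2)_5 → 13
13 = (2,3)_5 → 13  — 13 already appeared earlier.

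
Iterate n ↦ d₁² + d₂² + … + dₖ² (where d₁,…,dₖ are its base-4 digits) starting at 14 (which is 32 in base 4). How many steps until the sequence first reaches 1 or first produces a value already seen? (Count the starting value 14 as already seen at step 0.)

5

14 = (3,2)_4 → 3² + 2² = 9 + 4 = 13
13 = (3,1)_4 → 3² + 1² = 9 + 1 = 10
10 = (2,2)_4 → 2² + 2² = 4 + 4 = 8
8 = (2,0)_4 → 2² + 0² = 4 + 0 = 4
4 = (1,0)_4 → 1² + 0² = 1 + 0 = 1  — reached 1.
That took 5 steps.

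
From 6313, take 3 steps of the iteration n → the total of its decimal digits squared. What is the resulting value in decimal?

6313 → 6² + 3² + 1² + 3² = 36 + 9 + 1 + 9 = 55
55 → 5² + 5² = 25 + 25 = 50
50 → 5² + 0² = 25 + 0 = 25

25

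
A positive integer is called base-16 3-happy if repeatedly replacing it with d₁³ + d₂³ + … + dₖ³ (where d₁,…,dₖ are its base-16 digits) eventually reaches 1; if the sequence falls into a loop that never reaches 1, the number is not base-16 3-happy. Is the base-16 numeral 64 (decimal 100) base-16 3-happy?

100 = (6,4)_16 → 6³ + 4³ = 280
280 = (1,1,8)_16 → 1³ + 1³ + 8³ = 514
514 = (2,0,2)_16 → 2³ + 0³ + 2³ = 16
16 = (1,0)_16 → 1³ + 0³ = 1  — reached 1.

base-16 3-happy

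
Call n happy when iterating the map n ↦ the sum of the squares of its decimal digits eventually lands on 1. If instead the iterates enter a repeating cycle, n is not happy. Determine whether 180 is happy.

not happy

180 → 1² + 8² + 0² = 1 + 64 + 0 = 65
65 → 6² + 5² = 36 + 25 = 61
61 → 6² + 1² = 36 + 1 = 37
37 → 3² + 7² = 9 + 49 = 58
58 → 5² + 8² = 25 + 64 = 89
89 → 8² + 9² = 64 + 81 = 145
145 → 1² + 4² + 5² = 1 + 16 + 25 = 42
42 → 4² + 2² = 16 + 4 = 20
20 → 2² + 0² = 4 + 0 = 4
4 → 4² = 16
16 → 1² + 6² = 1 + 36 = 37  — 37 already seen; the sequence cycles without reaching 1.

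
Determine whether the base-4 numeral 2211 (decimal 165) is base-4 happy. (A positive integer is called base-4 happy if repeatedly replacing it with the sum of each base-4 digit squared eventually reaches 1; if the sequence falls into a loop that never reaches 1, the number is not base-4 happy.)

165 = (2,2,1,1)_4 → 2² + 2² + 1² + 1² = 10
10 = (2,2)_4 → 2² + 2² = 8
8 = (2,0)_4 → 2² + 0² = 4
4 = (1,0)_4 → 1² + 0² = 1  — reached 1.

base-4 happy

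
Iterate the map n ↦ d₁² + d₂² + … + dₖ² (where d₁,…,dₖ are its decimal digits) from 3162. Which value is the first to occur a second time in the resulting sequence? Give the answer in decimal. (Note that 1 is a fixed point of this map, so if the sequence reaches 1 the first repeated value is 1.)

89

3162 → 3² + 1² + 6² + 2² = 50
50 → 5² + 0² = 25
25 → 2² + 5² = 29
29 → 2² + 9² = 85
85 → 8² + 5² = 89
89 → 8² + 9² = 145
145 → 1² + 4² + 5² = 42
42 → 4² + 2² = 20
20 → 2² + 0² = 4
4 → 4² = 16
16 → 1² + 6² = 37
37 → 3² + 7² = 58
58 → 5² + 8² = 89  — 89 already appeared earlier.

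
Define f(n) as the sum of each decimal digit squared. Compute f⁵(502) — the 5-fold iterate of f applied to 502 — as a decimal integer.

502 → 5² + 0² + 2² = 29
29 → 2² + 9² = 85
85 → 8² + 5² = 89
89 → 8² + 9² = 145
145 → 1² + 4² + 5² = 42

42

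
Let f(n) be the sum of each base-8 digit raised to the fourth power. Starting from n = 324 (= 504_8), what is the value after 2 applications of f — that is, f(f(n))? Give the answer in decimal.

324 = (5,0,4)_8 → 5⁴ + 0⁴ + 4⁴ = 881
881 = (1,5,6,1)_8 → 1⁴ + 5⁴ + 6⁴ + 1⁴ = 1923

1923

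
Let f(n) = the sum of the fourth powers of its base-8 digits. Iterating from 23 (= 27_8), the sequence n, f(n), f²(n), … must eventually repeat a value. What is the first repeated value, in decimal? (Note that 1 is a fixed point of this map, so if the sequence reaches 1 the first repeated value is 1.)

1

23 = (2,7)_8 → 2417
2417 = (4,5,6,1)_8 → 2178
2178 = (4,2,0,2)_8 → 288
288 = (4,4,0)_8 → 512
512 = (1,0,0,0)_8 → 1  — reached the fixed point 1.
1 → 1, so 1 is the first repeated value.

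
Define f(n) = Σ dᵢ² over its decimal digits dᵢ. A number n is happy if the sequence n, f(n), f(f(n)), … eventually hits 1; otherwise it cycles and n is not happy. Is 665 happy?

happy

665 → 6² + 6² + 5² = 97
97 → 9² + 7² = 130
130 → 1² + 3² + 0² = 10
10 → 1² + 0² = 1  — reached 1.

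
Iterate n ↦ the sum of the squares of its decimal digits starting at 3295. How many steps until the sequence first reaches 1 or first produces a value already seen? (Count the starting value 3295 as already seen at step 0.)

3295 → 3² + 2² + 9² + 5² = 9 + 4 + 81 + 25 = 119
119 → 1² + 1² + 9² = 1 + 1 + 81 = 83
83 → 8² + 3² = 64 + 9 = 73
73 → 7² + 3² = 49 + 9 = 58
58 → 5² + 8² = 25 + 64 = 89
89 → 8² + 9² = 64 + 81 = 145
145 → 1² + 4² + 5² = 1 + 16 + 25 = 42
42 → 4² + 2² = 16 + 4 = 20
20 → 2² + 0² = 4 + 0 = 4
4 → 4² = 16
16 → 1² + 6² = 1 + 36 = 37
37 → 3² + 7² = 9 + 49 = 58  — 58 repeats.
That took 12 steps.

12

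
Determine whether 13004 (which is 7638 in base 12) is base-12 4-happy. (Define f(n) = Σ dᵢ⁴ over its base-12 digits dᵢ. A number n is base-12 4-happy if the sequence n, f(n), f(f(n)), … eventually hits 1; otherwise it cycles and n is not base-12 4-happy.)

13004 = (7,6,3,8)_12 → 7⁴ + 6⁴ + 3⁴ + 8⁴ = 2401 + 1296 + 81 + 4096 = 7874
7874 = (4,6,8,2)_12 → 4⁴ + 6⁴ + 8⁴ + 2⁴ = 256 + 1296 + 4096 + 16 = 5664
5664 = (3,3,4,0)_12 → 3⁴ + 3⁴ + 4⁴ + 0⁴ = 81 + 81 + 256 + 0 = 418
418 = (2,10,10)_12 → 2⁴ + 10⁴ + 10⁴ = 16 + 10000 + 10000 = 20016
20016 = (11,7,0,0)_12 → 11⁴ + 7⁴ + 0⁴ + 0⁴ = 14641 + 2401 + 0 + 0 = 17042
17042 = (9,10,4,2)_12 → 9⁴ + 10⁴ + 4⁴ + 2⁴ = 6561 + 10000 + 256 + 16 = 16833
16833 = (9,8,10,9)_12 → 9⁴ + 8⁴ + 10⁴ + 9⁴ = 6561 + 4096 + 10000 + 6561 = 27218
27218 = (1,3,9,0,2)_12 → 1⁴ + 3⁴ + 9⁴ + 0⁴ + 2⁴ = 1 + 81 + 6561 + 0 + 16 = 6659
6659 = (3,10,2,11)_12 → 3⁴ + 10⁴ + 2⁴ + 11⁴ = 81 + 10000 + 16 + 14641 = 24738
24738 = (1,2,3,9,6)_12 → 1⁴ + 2⁴ + 3⁴ + 9⁴ + 6⁴ = 1 + 16 + 81 + 6561 + 1296 = 7955
7955 = (4,7,2,11)_12 → 4⁴ + 7⁴ + 2⁴ + 11⁴ = 256 + 2401 + 16 + 14641 = 17314
17314 = (10,0,2,10)_12 → 10⁴ + 0⁴ + 2⁴ + 10⁴ = 10000 + 0 + 16 + 10000 = 20016  — 20016 already seen; the sequence cycles without reaching 1.

not base-12 4-happy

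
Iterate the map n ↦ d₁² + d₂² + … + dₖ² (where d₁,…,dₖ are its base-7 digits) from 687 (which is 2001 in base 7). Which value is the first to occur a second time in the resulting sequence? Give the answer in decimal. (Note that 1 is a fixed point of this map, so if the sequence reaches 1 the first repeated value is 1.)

687 = (2,0,0,1)_7 → 5
5 = (5)_7 → 25
25 = (3,4)_7 → 25  — 25 already appeared earlier.

25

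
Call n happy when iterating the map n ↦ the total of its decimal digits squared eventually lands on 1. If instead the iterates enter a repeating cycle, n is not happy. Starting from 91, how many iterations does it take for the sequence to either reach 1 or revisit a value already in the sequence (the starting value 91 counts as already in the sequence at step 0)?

91 → 82
82 → 68
68 → 100
100 → 1  — reached 1.
That took 4 steps.

4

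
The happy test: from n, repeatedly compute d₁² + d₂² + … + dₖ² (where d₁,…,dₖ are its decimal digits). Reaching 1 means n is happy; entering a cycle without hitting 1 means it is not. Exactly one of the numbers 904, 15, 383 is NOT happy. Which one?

904: 904 → 97 → 130 → 10 → 1  — reaches 1 (happy)
15: 15 → 26 → 40 → 16 → 37 → 58 → 89 → 145 → 42 → 20 → 4 → 16  — repeats 16 (not happy)
383: 383 → 82 → 68 → 100 → 1  — reaches 1 (happy)

15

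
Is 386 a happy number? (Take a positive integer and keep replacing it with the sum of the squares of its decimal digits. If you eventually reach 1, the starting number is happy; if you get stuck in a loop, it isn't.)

happy

386 → 3² + 8² + 6² = 109
109 → 1² + 0² + 9² = 82
82 → 8² + 2² = 68
68 → 6² + 8² = 100
100 → 1² + 0² + 0² = 1  — reached 1.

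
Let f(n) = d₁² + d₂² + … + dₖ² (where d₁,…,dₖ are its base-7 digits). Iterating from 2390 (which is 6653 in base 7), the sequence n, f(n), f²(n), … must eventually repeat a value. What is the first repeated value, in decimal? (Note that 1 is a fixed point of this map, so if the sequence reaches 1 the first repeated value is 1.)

2390 = (6,6,5,3)_7 → 6² + 6² + 5² + 3² = 106
106 = (2,1,1)_7 → 2² + 1² + 1² = 6
6 = (6)_7 → 6² = 36
36 = (5,1)_7 → 5² + 1² = 26
26 = (3,5)_7 → 3² + 5² = 34
34 = (4,6)_7 → 4² + 6² = 52
52 = (1,0,3)_7 → 1² + 0² + 3² = 10
10 = (1,3)_7 → 1² + 3² = 10  — 10 already appeared earlier.

10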